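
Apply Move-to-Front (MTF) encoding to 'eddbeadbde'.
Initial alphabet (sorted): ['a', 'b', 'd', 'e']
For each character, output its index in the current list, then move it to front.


MTF encoding:
'e': index 3 in ['a', 'b', 'd', 'e'] -> ['e', 'a', 'b', 'd']
'd': index 3 in ['e', 'a', 'b', 'd'] -> ['d', 'e', 'a', 'b']
'd': index 0 in ['d', 'e', 'a', 'b'] -> ['d', 'e', 'a', 'b']
'b': index 3 in ['d', 'e', 'a', 'b'] -> ['b', 'd', 'e', 'a']
'e': index 2 in ['b', 'd', 'e', 'a'] -> ['e', 'b', 'd', 'a']
'a': index 3 in ['e', 'b', 'd', 'a'] -> ['a', 'e', 'b', 'd']
'd': index 3 in ['a', 'e', 'b', 'd'] -> ['d', 'a', 'e', 'b']
'b': index 3 in ['d', 'a', 'e', 'b'] -> ['b', 'd', 'a', 'e']
'd': index 1 in ['b', 'd', 'a', 'e'] -> ['d', 'b', 'a', 'e']
'e': index 3 in ['d', 'b', 'a', 'e'] -> ['e', 'd', 'b', 'a']


Output: [3, 3, 0, 3, 2, 3, 3, 3, 1, 3]


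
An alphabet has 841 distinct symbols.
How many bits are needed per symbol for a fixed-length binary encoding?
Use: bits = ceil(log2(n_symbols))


log2(841) = 9.716
Bracket: 2^9 = 512 < 841 <= 2^10 = 1024
So ceil(log2(841)) = 10

bits = ceil(log2(841)) = ceil(9.716) = 10 bits


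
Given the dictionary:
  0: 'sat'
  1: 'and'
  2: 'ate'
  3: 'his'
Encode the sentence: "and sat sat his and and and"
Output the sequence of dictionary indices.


Look up each word in the dictionary:
  'and' -> 1
  'sat' -> 0
  'sat' -> 0
  'his' -> 3
  'and' -> 1
  'and' -> 1
  'and' -> 1

Encoded: [1, 0, 0, 3, 1, 1, 1]


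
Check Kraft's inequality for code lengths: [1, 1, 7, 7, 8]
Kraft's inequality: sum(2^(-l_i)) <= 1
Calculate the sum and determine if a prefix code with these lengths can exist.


Sum = 2^(-1) + 2^(-1) + 2^(-7) + 2^(-7) + 2^(-8)
    = 0.5 + 0.5 + 0.0078125 + 0.0078125 + 0.00390625
    = 261/256 = 1.01953125
Since 1.01953125 > 1, Kraft's inequality is NOT satisfied.
A prefix code with these lengths CANNOT exist.

Kraft sum = 1.01953125. Not satisfied.


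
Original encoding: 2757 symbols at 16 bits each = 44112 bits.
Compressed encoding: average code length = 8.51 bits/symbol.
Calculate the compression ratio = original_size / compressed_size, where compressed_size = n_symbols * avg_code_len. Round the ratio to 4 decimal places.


original_size = n_symbols * orig_bits = 2757 * 16 = 44112 bits
compressed_size = n_symbols * avg_code_len = 2757 * 8.51 = 23462.07 bits
ratio = original_size / compressed_size = 44112 / 23462.07 = 1.8801

Compression ratio = 1.8801


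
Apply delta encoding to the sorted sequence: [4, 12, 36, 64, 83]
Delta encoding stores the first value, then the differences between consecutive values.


First value: 4
Deltas:
  12 - 4 = 8
  36 - 12 = 24
  64 - 36 = 28
  83 - 64 = 19


Delta encoded: [4, 8, 24, 28, 19]


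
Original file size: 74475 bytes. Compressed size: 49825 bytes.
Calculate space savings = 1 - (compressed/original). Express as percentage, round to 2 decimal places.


ratio = compressed/original = 49825/74475 = 0.669016
savings = 1 - ratio = 1 - 0.669016 = 0.330984
as a percentage: 0.330984 * 100 = 33.1%

Space savings = 1 - 49825/74475 = 33.1%


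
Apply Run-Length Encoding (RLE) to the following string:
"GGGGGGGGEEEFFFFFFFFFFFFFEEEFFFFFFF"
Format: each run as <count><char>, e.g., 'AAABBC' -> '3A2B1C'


Scanning runs left to right:
  i=0: run of 'G' x 8 -> '8G'
  i=8: run of 'E' x 3 -> '3E'
  i=11: run of 'F' x 13 -> '13F'
  i=24: run of 'E' x 3 -> '3E'
  i=27: run of 'F' x 7 -> '7F'

RLE = 8G3E13F3E7F


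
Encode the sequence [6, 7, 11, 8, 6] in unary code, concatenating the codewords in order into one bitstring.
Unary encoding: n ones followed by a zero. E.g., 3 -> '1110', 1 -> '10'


Encode each number as n ones followed by a terminating 0:
  6 -> 1111110 (7 bits)
  7 -> 11111110 (8 bits)
  11 -> 111111111110 (12 bits)
  8 -> 111111110 (9 bits)
  6 -> 1111110 (7 bits)
Total length = 7 + 8 + 12 + 9 + 7 = 43 bits.

Unary([6, 7, 11, 8, 6]) = 1111110111111101111111111101111111101111110 (43 bits)


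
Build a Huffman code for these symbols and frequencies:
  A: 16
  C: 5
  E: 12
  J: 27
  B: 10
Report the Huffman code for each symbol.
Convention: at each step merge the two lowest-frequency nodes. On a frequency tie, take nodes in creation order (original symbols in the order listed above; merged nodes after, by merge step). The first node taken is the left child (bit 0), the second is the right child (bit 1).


Huffman tree construction:
Step 1: Merge C(5) + B(10) = 15
Step 2: Merge E(12) + (C+B)(15) = 27
Step 3: Merge A(16) + J(27) = 43
Step 4: Merge (E+(C+B))(27) + (A+J)(43) = 70
Read each symbol's code off the tree from the root (left child = 0, right child = 1).

Codes:
  A: 10 (length 2)
  C: 010 (length 3)
  E: 00 (length 2)
  J: 11 (length 2)
  B: 011 (length 3)
Average code length: 155/70 = 2.2143 bits/symbol


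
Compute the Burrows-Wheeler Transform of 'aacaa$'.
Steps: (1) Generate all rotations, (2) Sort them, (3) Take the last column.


Rotations (sorted):
  0: $aacaa -> last char: a
  1: a$aaca -> last char: a
  2: aa$aac -> last char: c
  3: aacaa$ -> last char: $
  4: acaa$a -> last char: a
  5: caa$aa -> last char: a


BWT = aac$aa


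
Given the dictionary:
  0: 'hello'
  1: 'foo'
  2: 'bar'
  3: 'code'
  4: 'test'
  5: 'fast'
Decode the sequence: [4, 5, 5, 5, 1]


Look up each index in the dictionary:
  4 -> 'test'
  5 -> 'fast'
  5 -> 'fast'
  5 -> 'fast'
  1 -> 'foo'

Decoded: "test fast fast fast foo"


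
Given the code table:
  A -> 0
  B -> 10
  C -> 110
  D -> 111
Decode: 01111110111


Decoding:
0 -> A
111 -> D
111 -> D
0 -> A
111 -> D


Result: ADDAD


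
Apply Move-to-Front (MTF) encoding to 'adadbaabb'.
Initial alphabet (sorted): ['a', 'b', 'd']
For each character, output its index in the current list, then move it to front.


MTF encoding:
'a': index 0 in ['a', 'b', 'd'] -> ['a', 'b', 'd']
'd': index 2 in ['a', 'b', 'd'] -> ['d', 'a', 'b']
'a': index 1 in ['d', 'a', 'b'] -> ['a', 'd', 'b']
'd': index 1 in ['a', 'd', 'b'] -> ['d', 'a', 'b']
'b': index 2 in ['d', 'a', 'b'] -> ['b', 'd', 'a']
'a': index 2 in ['b', 'd', 'a'] -> ['a', 'b', 'd']
'a': index 0 in ['a', 'b', 'd'] -> ['a', 'b', 'd']
'b': index 1 in ['a', 'b', 'd'] -> ['b', 'a', 'd']
'b': index 0 in ['b', 'a', 'd'] -> ['b', 'a', 'd']


Output: [0, 2, 1, 1, 2, 2, 0, 1, 0]


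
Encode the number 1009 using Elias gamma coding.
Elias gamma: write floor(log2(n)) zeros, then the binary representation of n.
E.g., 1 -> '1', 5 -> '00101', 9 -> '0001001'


num_bits = floor(log2(1009)) + 1 = 10
leading_zeros = num_bits - 1 = 9
binary(1009) = 1111110001

Elias gamma(1009) = '000000000' + '1111110001' = 0000000001111110001 (19 bits)


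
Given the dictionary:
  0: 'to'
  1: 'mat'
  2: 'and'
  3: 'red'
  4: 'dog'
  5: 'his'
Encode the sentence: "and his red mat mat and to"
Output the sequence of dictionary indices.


Look up each word in the dictionary:
  'and' -> 2
  'his' -> 5
  'red' -> 3
  'mat' -> 1
  'mat' -> 1
  'and' -> 2
  'to' -> 0

Encoded: [2, 5, 3, 1, 1, 2, 0]


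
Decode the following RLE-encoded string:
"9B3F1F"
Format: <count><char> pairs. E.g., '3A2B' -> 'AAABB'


Expanding each <count><char> pair:
  9B -> 'BBBBBBBBB'
  3F -> 'FFF'
  1F -> 'F'

Decoded = BBBBBBBBBFFFF


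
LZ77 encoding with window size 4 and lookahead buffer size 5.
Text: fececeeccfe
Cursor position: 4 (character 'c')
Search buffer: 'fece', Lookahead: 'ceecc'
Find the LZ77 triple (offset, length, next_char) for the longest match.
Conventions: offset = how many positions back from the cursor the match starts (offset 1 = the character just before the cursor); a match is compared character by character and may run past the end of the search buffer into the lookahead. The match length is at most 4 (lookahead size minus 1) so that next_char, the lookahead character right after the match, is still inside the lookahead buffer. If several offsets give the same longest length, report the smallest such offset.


Try each offset into the search buffer:
  offset=1 (pos 3, char 'e'): match length 0
  offset=2 (pos 2, char 'c'): match length 2
  offset=3 (pos 1, char 'e'): match length 0
  offset=4 (pos 0, char 'f'): match length 0
Longest match has length 2 at offset 2.
next_char = character at position 4 + 2 = 6 -> 'e'

Best match: offset=2, length=2 (matching 'ce' starting at position 2)
LZ77 triple: (2, 2, 'e')


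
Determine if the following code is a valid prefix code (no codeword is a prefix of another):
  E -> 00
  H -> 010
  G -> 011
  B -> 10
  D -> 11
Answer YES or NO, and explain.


Checking each pair (does one codeword prefix another?):
  E='00' vs H='010': no prefix
  E='00' vs G='011': no prefix
  E='00' vs B='10': no prefix
  E='00' vs D='11': no prefix
  H='010' vs E='00': no prefix
  H='010' vs G='011': no prefix
  H='010' vs B='10': no prefix
  H='010' vs D='11': no prefix
  G='011' vs E='00': no prefix
  G='011' vs H='010': no prefix
  G='011' vs B='10': no prefix
  G='011' vs D='11': no prefix
  B='10' vs E='00': no prefix
  B='10' vs H='010': no prefix
  B='10' vs G='011': no prefix
  B='10' vs D='11': no prefix
  D='11' vs E='00': no prefix
  D='11' vs H='010': no prefix
  D='11' vs G='011': no prefix
  D='11' vs B='10': no prefix
No violation found over all pairs.

YES -- this is a valid prefix code. No codeword is a prefix of any other codeword.


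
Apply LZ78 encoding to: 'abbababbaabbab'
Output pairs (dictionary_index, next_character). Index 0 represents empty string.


LZ78 encoding steps:
Dictionary: {0: ''}
Step 1: w='' (idx 0), next='a' -> output (0, 'a'), add 'a' as idx 1
Step 2: w='' (idx 0), next='b' -> output (0, 'b'), add 'b' as idx 2
Step 3: w='b' (idx 2), next='a' -> output (2, 'a'), add 'ba' as idx 3
Step 4: w='ba' (idx 3), next='b' -> output (3, 'b'), add 'bab' as idx 4
Step 5: w='ba' (idx 3), next='a' -> output (3, 'a'), add 'baa' as idx 5
Step 6: w='b' (idx 2), next='b' -> output (2, 'b'), add 'bb' as idx 6
Step 7: w='a' (idx 1), next='b' -> output (1, 'b'), add 'ab' as idx 7


Encoded: [(0, 'a'), (0, 'b'), (2, 'a'), (3, 'b'), (3, 'a'), (2, 'b'), (1, 'b')]


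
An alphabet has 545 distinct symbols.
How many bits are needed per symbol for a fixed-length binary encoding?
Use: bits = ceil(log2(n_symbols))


log2(545) = 9.0901
Bracket: 2^9 = 512 < 545 <= 2^10 = 1024
So ceil(log2(545)) = 10

bits = ceil(log2(545)) = ceil(9.0901) = 10 bits


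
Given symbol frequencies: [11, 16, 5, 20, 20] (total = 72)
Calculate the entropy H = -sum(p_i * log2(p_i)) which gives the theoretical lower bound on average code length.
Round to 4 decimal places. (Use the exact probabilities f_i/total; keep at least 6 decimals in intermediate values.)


Per-symbol terms -p_i * log2(p_i) with p_i = f_i/72:
  p = 11/72 = 0.152778: log2(p) = -2.710493, -p*log2(p) = 0.414103
  p = 16/72 = 0.222222: log2(p) = -2.169925, -p*log2(p) = 0.482206
  p = 5/72 = 0.069444: log2(p) = -3.847997, -p*log2(p) = 0.267222
  p = 20/72 = 0.277778: log2(p) = -1.847997, -p*log2(p) = 0.513332
  p = 20/72 = 0.277778: log2(p) = -1.847997, -p*log2(p) = 0.513332
H = 0.414103 + 0.482206 + 0.267222 + 0.513332 + 0.513332 = 2.190195

H = 2.1902 bits/symbol


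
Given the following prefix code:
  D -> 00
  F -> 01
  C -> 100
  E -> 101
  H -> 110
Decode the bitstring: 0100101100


Decoding step by step:
Bits 01 -> F
Bits 00 -> D
Bits 101 -> E
Bits 100 -> C


Decoded message: FDEC


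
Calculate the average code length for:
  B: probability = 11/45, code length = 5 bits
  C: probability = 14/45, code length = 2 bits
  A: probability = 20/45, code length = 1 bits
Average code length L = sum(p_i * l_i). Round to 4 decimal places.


Weighted contributions p_i * l_i:
  B: (11/45) * 5 = 55/45
  C: (14/45) * 2 = 28/45
  A: (20/45) * 1 = 20/45
Sum = (55 + 28 + 20)/45 = 103/45

L = 103/45 = 2.2889 bits/symbol


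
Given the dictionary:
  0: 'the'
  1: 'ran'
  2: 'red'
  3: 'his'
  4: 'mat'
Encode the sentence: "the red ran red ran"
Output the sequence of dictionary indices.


Look up each word in the dictionary:
  'the' -> 0
  'red' -> 2
  'ran' -> 1
  'red' -> 2
  'ran' -> 1

Encoded: [0, 2, 1, 2, 1]


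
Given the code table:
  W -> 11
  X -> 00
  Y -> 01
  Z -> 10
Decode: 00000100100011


Decoding:
00 -> X
00 -> X
01 -> Y
00 -> X
10 -> Z
00 -> X
11 -> W


Result: XXYXZXW


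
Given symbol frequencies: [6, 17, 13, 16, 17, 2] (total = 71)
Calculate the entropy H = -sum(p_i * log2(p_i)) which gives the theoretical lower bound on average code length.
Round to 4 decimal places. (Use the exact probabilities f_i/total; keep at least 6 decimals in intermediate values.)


Per-symbol terms -p_i * log2(p_i) with p_i = f_i/71:
  p = 6/71 = 0.084507: log2(p) = -3.564785, -p*log2(p) = 0.301249
  p = 17/71 = 0.239437: log2(p) = -2.062284, -p*log2(p) = 0.493786
  p = 13/71 = 0.183099: log2(p) = -2.449307, -p*log2(p) = 0.448465
  p = 16/71 = 0.225352: log2(p) = -2.149747, -p*log2(p) = 0.484450
  p = 17/71 = 0.239437: log2(p) = -2.062284, -p*log2(p) = 0.493786
  p = 2/71 = 0.028169: log2(p) = -5.149747, -p*log2(p) = 0.145063
H = 0.301249 + 0.493786 + 0.448465 + 0.484450 + 0.493786 + 0.145063 = 2.366799

H = 2.3668 bits/symbol


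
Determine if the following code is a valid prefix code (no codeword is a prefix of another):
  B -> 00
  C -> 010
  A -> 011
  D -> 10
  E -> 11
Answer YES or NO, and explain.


Checking each pair (does one codeword prefix another?):
  B='00' vs C='010': no prefix
  B='00' vs A='011': no prefix
  B='00' vs D='10': no prefix
  B='00' vs E='11': no prefix
  C='010' vs B='00': no prefix
  C='010' vs A='011': no prefix
  C='010' vs D='10': no prefix
  C='010' vs E='11': no prefix
  A='011' vs B='00': no prefix
  A='011' vs C='010': no prefix
  A='011' vs D='10': no prefix
  A='011' vs E='11': no prefix
  D='10' vs B='00': no prefix
  D='10' vs C='010': no prefix
  D='10' vs A='011': no prefix
  D='10' vs E='11': no prefix
  E='11' vs B='00': no prefix
  E='11' vs C='010': no prefix
  E='11' vs A='011': no prefix
  E='11' vs D='10': no prefix
No violation found over all pairs.

YES -- this is a valid prefix code. No codeword is a prefix of any other codeword.


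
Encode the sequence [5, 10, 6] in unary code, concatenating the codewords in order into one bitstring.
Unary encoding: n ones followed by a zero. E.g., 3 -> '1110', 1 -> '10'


Encode each number as n ones followed by a terminating 0:
  5 -> 111110 (6 bits)
  10 -> 11111111110 (11 bits)
  6 -> 1111110 (7 bits)
Total length = 6 + 11 + 7 = 24 bits.

Unary([5, 10, 6]) = 111110111111111101111110 (24 bits)


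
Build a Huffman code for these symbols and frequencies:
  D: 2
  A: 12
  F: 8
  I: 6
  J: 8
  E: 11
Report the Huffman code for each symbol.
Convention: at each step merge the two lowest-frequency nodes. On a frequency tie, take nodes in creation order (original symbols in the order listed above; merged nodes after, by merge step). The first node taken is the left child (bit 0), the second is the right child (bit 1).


Huffman tree construction:
Step 1: Merge D(2) + I(6) = 8
Step 2: Merge F(8) + J(8) = 16
Step 3: Merge (D+I)(8) + E(11) = 19
Step 4: Merge A(12) + (F+J)(16) = 28
Step 5: Merge ((D+I)+E)(19) + (A+(F+J))(28) = 47
Read each symbol's code off the tree from the root (left child = 0, right child = 1).

Codes:
  D: 000 (length 3)
  A: 10 (length 2)
  F: 110 (length 3)
  I: 001 (length 3)
  J: 111 (length 3)
  E: 01 (length 2)
Average code length: 118/47 = 2.5106 bits/symbol


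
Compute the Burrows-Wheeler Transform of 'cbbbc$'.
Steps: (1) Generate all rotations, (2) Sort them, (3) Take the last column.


Rotations (sorted):
  0: $cbbbc -> last char: c
  1: bbbc$c -> last char: c
  2: bbc$cb -> last char: b
  3: bc$cbb -> last char: b
  4: c$cbbb -> last char: b
  5: cbbbc$ -> last char: $


BWT = ccbbb$


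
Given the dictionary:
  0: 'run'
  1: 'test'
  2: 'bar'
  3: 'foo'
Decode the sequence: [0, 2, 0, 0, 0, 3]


Look up each index in the dictionary:
  0 -> 'run'
  2 -> 'bar'
  0 -> 'run'
  0 -> 'run'
  0 -> 'run'
  3 -> 'foo'

Decoded: "run bar run run run foo"


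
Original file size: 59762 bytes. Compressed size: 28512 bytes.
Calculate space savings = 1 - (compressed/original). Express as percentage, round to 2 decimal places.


ratio = compressed/original = 28512/59762 = 0.477092
savings = 1 - ratio = 1 - 0.477092 = 0.522908
as a percentage: 0.522908 * 100 = 52.29%

Space savings = 1 - 28512/59762 = 52.29%


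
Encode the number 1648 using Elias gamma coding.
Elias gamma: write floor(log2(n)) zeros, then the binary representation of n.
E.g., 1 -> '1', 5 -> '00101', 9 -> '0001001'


num_bits = floor(log2(1648)) + 1 = 11
leading_zeros = num_bits - 1 = 10
binary(1648) = 11001110000

Elias gamma(1648) = '0000000000' + '11001110000' = 000000000011001110000 (21 bits)


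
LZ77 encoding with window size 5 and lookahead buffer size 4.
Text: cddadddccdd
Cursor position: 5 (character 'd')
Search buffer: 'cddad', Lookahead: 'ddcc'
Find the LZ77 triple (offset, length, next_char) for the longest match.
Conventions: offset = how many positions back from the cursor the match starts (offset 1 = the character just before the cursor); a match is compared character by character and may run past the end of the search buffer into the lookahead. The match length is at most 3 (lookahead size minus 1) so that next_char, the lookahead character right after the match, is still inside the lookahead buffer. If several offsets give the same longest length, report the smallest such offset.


Try each offset into the search buffer:
  offset=1 (pos 4, char 'd'): match length 2
  offset=2 (pos 3, char 'a'): match length 0
  offset=3 (pos 2, char 'd'): match length 1
  offset=4 (pos 1, char 'd'): match length 2
  offset=5 (pos 0, char 'c'): match length 0
Longest match has length 2, found at offsets 1, 4; take the smallest, offset 1.
next_char = character at position 5 + 2 = 7 -> 'c'

Best match: offset=1, length=2 (matching 'dd' starting at position 4)
LZ77 triple: (1, 2, 'c')


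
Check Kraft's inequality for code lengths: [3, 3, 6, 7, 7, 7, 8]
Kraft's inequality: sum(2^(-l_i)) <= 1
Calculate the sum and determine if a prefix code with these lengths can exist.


Sum = 2^(-3) + 2^(-3) + 2^(-6) + 2^(-7) + 2^(-7) + 2^(-7) + 2^(-8)
    = 0.125 + 0.125 + 0.015625 + 0.0078125 + 0.0078125 + 0.0078125 + 0.00390625
    = 75/256 = 0.29296875
Since 0.29296875 <= 1, Kraft's inequality IS satisfied.
A prefix code with these lengths CAN exist.

Kraft sum = 0.29296875. Satisfied.


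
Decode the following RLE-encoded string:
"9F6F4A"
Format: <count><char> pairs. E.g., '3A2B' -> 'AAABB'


Expanding each <count><char> pair:
  9F -> 'FFFFFFFFF'
  6F -> 'FFFFFF'
  4A -> 'AAAA'

Decoded = FFFFFFFFFFFFFFFAAAA


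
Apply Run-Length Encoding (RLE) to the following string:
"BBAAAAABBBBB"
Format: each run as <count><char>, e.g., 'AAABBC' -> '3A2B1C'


Scanning runs left to right:
  i=0: run of 'B' x 2 -> '2B'
  i=2: run of 'A' x 5 -> '5A'
  i=7: run of 'B' x 5 -> '5B'

RLE = 2B5A5B


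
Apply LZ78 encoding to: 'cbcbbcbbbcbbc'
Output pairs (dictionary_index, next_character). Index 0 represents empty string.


LZ78 encoding steps:
Dictionary: {0: ''}
Step 1: w='' (idx 0), next='c' -> output (0, 'c'), add 'c' as idx 1
Step 2: w='' (idx 0), next='b' -> output (0, 'b'), add 'b' as idx 2
Step 3: w='c' (idx 1), next='b' -> output (1, 'b'), add 'cb' as idx 3
Step 4: w='b' (idx 2), next='c' -> output (2, 'c'), add 'bc' as idx 4
Step 5: w='b' (idx 2), next='b' -> output (2, 'b'), add 'bb' as idx 5
Step 6: w='bc' (idx 4), next='b' -> output (4, 'b'), add 'bcb' as idx 6
Step 7: w='bc' (idx 4), end of input -> output (4, '')


Encoded: [(0, 'c'), (0, 'b'), (1, 'b'), (2, 'c'), (2, 'b'), (4, 'b'), (4, '')]


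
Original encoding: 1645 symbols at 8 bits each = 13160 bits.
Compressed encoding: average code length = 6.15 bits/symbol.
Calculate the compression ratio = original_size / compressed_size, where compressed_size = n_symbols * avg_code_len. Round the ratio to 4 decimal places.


original_size = n_symbols * orig_bits = 1645 * 8 = 13160 bits
compressed_size = n_symbols * avg_code_len = 1645 * 6.15 = 10116.75 bits
ratio = original_size / compressed_size = 13160 / 10116.75 = 1.3008

Compression ratio = 1.3008


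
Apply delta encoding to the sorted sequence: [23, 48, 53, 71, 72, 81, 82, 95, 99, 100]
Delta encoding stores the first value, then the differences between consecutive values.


First value: 23
Deltas:
  48 - 23 = 25
  53 - 48 = 5
  71 - 53 = 18
  72 - 71 = 1
  81 - 72 = 9
  82 - 81 = 1
  95 - 82 = 13
  99 - 95 = 4
  100 - 99 = 1


Delta encoded: [23, 25, 5, 18, 1, 9, 1, 13, 4, 1]


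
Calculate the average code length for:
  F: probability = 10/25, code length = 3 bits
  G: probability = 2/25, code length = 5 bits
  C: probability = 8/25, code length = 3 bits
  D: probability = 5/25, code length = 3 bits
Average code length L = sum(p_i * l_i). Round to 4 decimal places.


Weighted contributions p_i * l_i:
  F: (10/25) * 3 = 30/25
  G: (2/25) * 5 = 10/25
  C: (8/25) * 3 = 24/25
  D: (5/25) * 3 = 15/25
Sum = (30 + 10 + 24 + 15)/25 = 79/25

L = 79/25 = 3.1600 bits/symbol


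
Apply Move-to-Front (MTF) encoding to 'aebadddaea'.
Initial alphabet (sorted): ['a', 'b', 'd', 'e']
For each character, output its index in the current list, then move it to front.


MTF encoding:
'a': index 0 in ['a', 'b', 'd', 'e'] -> ['a', 'b', 'd', 'e']
'e': index 3 in ['a', 'b', 'd', 'e'] -> ['e', 'a', 'b', 'd']
'b': index 2 in ['e', 'a', 'b', 'd'] -> ['b', 'e', 'a', 'd']
'a': index 2 in ['b', 'e', 'a', 'd'] -> ['a', 'b', 'e', 'd']
'd': index 3 in ['a', 'b', 'e', 'd'] -> ['d', 'a', 'b', 'e']
'd': index 0 in ['d', 'a', 'b', 'e'] -> ['d', 'a', 'b', 'e']
'd': index 0 in ['d', 'a', 'b', 'e'] -> ['d', 'a', 'b', 'e']
'a': index 1 in ['d', 'a', 'b', 'e'] -> ['a', 'd', 'b', 'e']
'e': index 3 in ['a', 'd', 'b', 'e'] -> ['e', 'a', 'd', 'b']
'a': index 1 in ['e', 'a', 'd', 'b'] -> ['a', 'e', 'd', 'b']


Output: [0, 3, 2, 2, 3, 0, 0, 1, 3, 1]


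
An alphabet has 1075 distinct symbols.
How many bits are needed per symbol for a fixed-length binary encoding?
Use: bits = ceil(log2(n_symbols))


log2(1075) = 10.0701
Bracket: 2^10 = 1024 < 1075 <= 2^11 = 2048
So ceil(log2(1075)) = 11

bits = ceil(log2(1075)) = ceil(10.0701) = 11 bits


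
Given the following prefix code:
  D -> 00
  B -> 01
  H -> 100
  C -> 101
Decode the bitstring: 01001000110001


Decoding step by step:
Bits 01 -> B
Bits 00 -> D
Bits 100 -> H
Bits 01 -> B
Bits 100 -> H
Bits 01 -> B


Decoded message: BDHBHB


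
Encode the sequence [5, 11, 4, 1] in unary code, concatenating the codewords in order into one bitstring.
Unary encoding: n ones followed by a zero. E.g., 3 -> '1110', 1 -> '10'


Encode each number as n ones followed by a terminating 0:
  5 -> 111110 (6 bits)
  11 -> 111111111110 (12 bits)
  4 -> 11110 (5 bits)
  1 -> 10 (2 bits)
Total length = 6 + 12 + 5 + 2 = 25 bits.

Unary([5, 11, 4, 1]) = 1111101111111111101111010 (25 bits)


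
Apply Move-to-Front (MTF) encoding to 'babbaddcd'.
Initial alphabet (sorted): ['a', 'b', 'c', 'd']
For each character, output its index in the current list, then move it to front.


MTF encoding:
'b': index 1 in ['a', 'b', 'c', 'd'] -> ['b', 'a', 'c', 'd']
'a': index 1 in ['b', 'a', 'c', 'd'] -> ['a', 'b', 'c', 'd']
'b': index 1 in ['a', 'b', 'c', 'd'] -> ['b', 'a', 'c', 'd']
'b': index 0 in ['b', 'a', 'c', 'd'] -> ['b', 'a', 'c', 'd']
'a': index 1 in ['b', 'a', 'c', 'd'] -> ['a', 'b', 'c', 'd']
'd': index 3 in ['a', 'b', 'c', 'd'] -> ['d', 'a', 'b', 'c']
'd': index 0 in ['d', 'a', 'b', 'c'] -> ['d', 'a', 'b', 'c']
'c': index 3 in ['d', 'a', 'b', 'c'] -> ['c', 'd', 'a', 'b']
'd': index 1 in ['c', 'd', 'a', 'b'] -> ['d', 'c', 'a', 'b']


Output: [1, 1, 1, 0, 1, 3, 0, 3, 1]


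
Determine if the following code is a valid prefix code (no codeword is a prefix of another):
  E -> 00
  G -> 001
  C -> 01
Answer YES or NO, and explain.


Checking each pair (does one codeword prefix another?):
  E='00' vs G='001': prefix -- VIOLATION

NO -- this is NOT a valid prefix code. E (00) is a prefix of G (001).


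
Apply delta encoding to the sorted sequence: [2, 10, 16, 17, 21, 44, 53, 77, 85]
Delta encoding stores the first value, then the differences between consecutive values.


First value: 2
Deltas:
  10 - 2 = 8
  16 - 10 = 6
  17 - 16 = 1
  21 - 17 = 4
  44 - 21 = 23
  53 - 44 = 9
  77 - 53 = 24
  85 - 77 = 8


Delta encoded: [2, 8, 6, 1, 4, 23, 9, 24, 8]


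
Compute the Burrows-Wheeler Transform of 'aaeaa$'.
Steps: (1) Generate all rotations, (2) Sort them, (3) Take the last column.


Rotations (sorted):
  0: $aaeaa -> last char: a
  1: a$aaea -> last char: a
  2: aa$aae -> last char: e
  3: aaeaa$ -> last char: $
  4: aeaa$a -> last char: a
  5: eaa$aa -> last char: a


BWT = aae$aa


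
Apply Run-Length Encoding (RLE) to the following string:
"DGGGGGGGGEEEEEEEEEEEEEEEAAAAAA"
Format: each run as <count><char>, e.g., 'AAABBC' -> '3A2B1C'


Scanning runs left to right:
  i=0: run of 'D' x 1 -> '1D'
  i=1: run of 'G' x 8 -> '8G'
  i=9: run of 'E' x 15 -> '15E'
  i=24: run of 'A' x 6 -> '6A'

RLE = 1D8G15E6A


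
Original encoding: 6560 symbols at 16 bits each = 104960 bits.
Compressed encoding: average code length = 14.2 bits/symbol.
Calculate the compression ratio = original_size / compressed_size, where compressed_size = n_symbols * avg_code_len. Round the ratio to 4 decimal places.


original_size = n_symbols * orig_bits = 6560 * 16 = 104960 bits
compressed_size = n_symbols * avg_code_len = 6560 * 14.2 = 93152.0 bits
ratio = original_size / compressed_size = 104960 / 93152.0 = 1.1268

Compression ratio = 1.1268


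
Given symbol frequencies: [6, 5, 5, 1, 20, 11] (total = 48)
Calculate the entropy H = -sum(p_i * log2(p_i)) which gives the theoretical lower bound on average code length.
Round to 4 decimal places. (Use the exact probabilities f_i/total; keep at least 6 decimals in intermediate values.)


Per-symbol terms -p_i * log2(p_i) with p_i = f_i/48:
  p = 6/48 = 0.125000: log2(p) = -3.000000, -p*log2(p) = 0.375000
  p = 5/48 = 0.104167: log2(p) = -3.263034, -p*log2(p) = 0.339899
  p = 5/48 = 0.104167: log2(p) = -3.263034, -p*log2(p) = 0.339899
  p = 1/48 = 0.020833: log2(p) = -5.584963, -p*log2(p) = 0.116353
  p = 20/48 = 0.416667: log2(p) = -1.263034, -p*log2(p) = 0.526264
  p = 11/48 = 0.229167: log2(p) = -2.125531, -p*log2(p) = 0.487101
H = 0.375000 + 0.339899 + 0.339899 + 0.116353 + 0.526264 + 0.487101 = 2.184516

H = 2.1845 bits/symbol


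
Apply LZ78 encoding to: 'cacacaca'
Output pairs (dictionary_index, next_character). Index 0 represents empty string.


LZ78 encoding steps:
Dictionary: {0: ''}
Step 1: w='' (idx 0), next='c' -> output (0, 'c'), add 'c' as idx 1
Step 2: w='' (idx 0), next='a' -> output (0, 'a'), add 'a' as idx 2
Step 3: w='c' (idx 1), next='a' -> output (1, 'a'), add 'ca' as idx 3
Step 4: w='ca' (idx 3), next='c' -> output (3, 'c'), add 'cac' as idx 4
Step 5: w='a' (idx 2), end of input -> output (2, '')


Encoded: [(0, 'c'), (0, 'a'), (1, 'a'), (3, 'c'), (2, '')]


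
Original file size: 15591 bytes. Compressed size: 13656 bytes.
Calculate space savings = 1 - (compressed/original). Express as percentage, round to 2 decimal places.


ratio = compressed/original = 13656/15591 = 0.87589
savings = 1 - ratio = 1 - 0.87589 = 0.12411
as a percentage: 0.12411 * 100 = 12.41%

Space savings = 1 - 13656/15591 = 12.41%


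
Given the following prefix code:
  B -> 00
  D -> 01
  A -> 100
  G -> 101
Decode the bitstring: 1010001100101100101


Decoding step by step:
Bits 101 -> G
Bits 00 -> B
Bits 01 -> D
Bits 100 -> A
Bits 101 -> G
Bits 100 -> A
Bits 101 -> G


Decoded message: GBDAGAG


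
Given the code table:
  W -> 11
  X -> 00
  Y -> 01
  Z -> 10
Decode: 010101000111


Decoding:
01 -> Y
01 -> Y
01 -> Y
00 -> X
01 -> Y
11 -> W


Result: YYYXYW


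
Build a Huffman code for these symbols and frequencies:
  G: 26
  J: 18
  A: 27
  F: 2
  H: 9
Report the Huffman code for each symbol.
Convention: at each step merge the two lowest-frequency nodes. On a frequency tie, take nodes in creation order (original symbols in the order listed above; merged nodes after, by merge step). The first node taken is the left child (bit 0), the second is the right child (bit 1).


Huffman tree construction:
Step 1: Merge F(2) + H(9) = 11
Step 2: Merge (F+H)(11) + J(18) = 29
Step 3: Merge G(26) + A(27) = 53
Step 4: Merge ((F+H)+J)(29) + (G+A)(53) = 82
Read each symbol's code off the tree from the root (left child = 0, right child = 1).

Codes:
  G: 10 (length 2)
  J: 01 (length 2)
  A: 11 (length 2)
  F: 000 (length 3)
  H: 001 (length 3)
Average code length: 175/82 = 2.1341 bits/symbol


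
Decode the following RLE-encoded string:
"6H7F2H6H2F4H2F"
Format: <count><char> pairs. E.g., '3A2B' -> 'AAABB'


Expanding each <count><char> pair:
  6H -> 'HHHHHH'
  7F -> 'FFFFFFF'
  2H -> 'HH'
  6H -> 'HHHHHH'
  2F -> 'FF'
  4H -> 'HHHH'
  2F -> 'FF'

Decoded = HHHHHHFFFFFFFHHHHHHHHFFHHHHFF


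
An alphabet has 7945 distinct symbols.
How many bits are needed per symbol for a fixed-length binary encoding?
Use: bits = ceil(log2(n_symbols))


log2(7945) = 12.9558
Bracket: 2^12 = 4096 < 7945 <= 2^13 = 8192
So ceil(log2(7945)) = 13

bits = ceil(log2(7945)) = ceil(12.9558) = 13 bits


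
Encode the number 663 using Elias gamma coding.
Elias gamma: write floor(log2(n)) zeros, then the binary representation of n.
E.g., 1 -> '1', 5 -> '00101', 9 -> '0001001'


num_bits = floor(log2(663)) + 1 = 10
leading_zeros = num_bits - 1 = 9
binary(663) = 1010010111

Elias gamma(663) = '000000000' + '1010010111' = 0000000001010010111 (19 bits)


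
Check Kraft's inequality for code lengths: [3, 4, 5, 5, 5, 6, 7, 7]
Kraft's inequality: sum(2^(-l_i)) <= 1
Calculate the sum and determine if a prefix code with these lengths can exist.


Sum = 2^(-3) + 2^(-4) + 2^(-5) + 2^(-5) + 2^(-5) + 2^(-6) + 2^(-7) + 2^(-7)
    = 0.125 + 0.0625 + 0.03125 + 0.03125 + 0.03125 + 0.015625 + 0.0078125 + 0.0078125
    = 40/128 = 0.3125
Since 0.3125 <= 1, Kraft's inequality IS satisfied.
A prefix code with these lengths CAN exist.

Kraft sum = 0.3125. Satisfied.


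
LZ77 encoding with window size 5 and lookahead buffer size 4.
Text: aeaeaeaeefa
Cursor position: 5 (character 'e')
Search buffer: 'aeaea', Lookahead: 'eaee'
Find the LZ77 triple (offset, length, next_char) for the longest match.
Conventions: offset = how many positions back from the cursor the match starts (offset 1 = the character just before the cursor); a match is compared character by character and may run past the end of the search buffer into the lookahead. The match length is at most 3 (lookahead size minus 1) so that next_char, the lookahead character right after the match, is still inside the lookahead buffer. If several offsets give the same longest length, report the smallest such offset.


Try each offset into the search buffer:
  offset=1 (pos 4, char 'a'): match length 0
  offset=2 (pos 3, char 'e'): match length 3
  offset=3 (pos 2, char 'a'): match length 0
  offset=4 (pos 1, char 'e'): match length 3
  offset=5 (pos 0, char 'a'): match length 0
Longest match has length 3, found at offsets 2, 4; take the smallest, offset 2.
next_char = character at position 5 + 3 = 8 -> 'e'

Best match: offset=2, length=3 (matching 'eae' starting at position 3)
LZ77 triple: (2, 3, 'e')


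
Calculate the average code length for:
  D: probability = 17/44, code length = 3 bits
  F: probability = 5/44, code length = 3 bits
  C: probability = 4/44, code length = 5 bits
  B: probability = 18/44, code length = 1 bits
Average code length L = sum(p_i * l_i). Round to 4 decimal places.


Weighted contributions p_i * l_i:
  D: (17/44) * 3 = 51/44
  F: (5/44) * 3 = 15/44
  C: (4/44) * 5 = 20/44
  B: (18/44) * 1 = 18/44
Sum = (51 + 15 + 20 + 18)/44 = 104/44

L = 104/44 = 2.3636 bits/symbol


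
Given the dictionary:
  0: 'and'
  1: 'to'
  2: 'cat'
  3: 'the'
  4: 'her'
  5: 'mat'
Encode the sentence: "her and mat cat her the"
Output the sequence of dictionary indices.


Look up each word in the dictionary:
  'her' -> 4
  'and' -> 0
  'mat' -> 5
  'cat' -> 2
  'her' -> 4
  'the' -> 3

Encoded: [4, 0, 5, 2, 4, 3]


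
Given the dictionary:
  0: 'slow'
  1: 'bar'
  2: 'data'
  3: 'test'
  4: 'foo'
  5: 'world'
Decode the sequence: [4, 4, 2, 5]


Look up each index in the dictionary:
  4 -> 'foo'
  4 -> 'foo'
  2 -> 'data'
  5 -> 'world'

Decoded: "foo foo data world"


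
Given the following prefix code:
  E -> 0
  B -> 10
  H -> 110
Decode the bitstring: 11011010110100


Decoding step by step:
Bits 110 -> H
Bits 110 -> H
Bits 10 -> B
Bits 110 -> H
Bits 10 -> B
Bits 0 -> E


Decoded message: HHBHBE


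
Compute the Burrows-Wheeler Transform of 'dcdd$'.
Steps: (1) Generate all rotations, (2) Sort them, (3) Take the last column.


Rotations (sorted):
  0: $dcdd -> last char: d
  1: cdd$d -> last char: d
  2: d$dcd -> last char: d
  3: dcdd$ -> last char: $
  4: dd$dc -> last char: c


BWT = ddd$c


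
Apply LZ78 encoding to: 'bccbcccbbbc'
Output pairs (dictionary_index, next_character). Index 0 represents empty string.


LZ78 encoding steps:
Dictionary: {0: ''}
Step 1: w='' (idx 0), next='b' -> output (0, 'b'), add 'b' as idx 1
Step 2: w='' (idx 0), next='c' -> output (0, 'c'), add 'c' as idx 2
Step 3: w='c' (idx 2), next='b' -> output (2, 'b'), add 'cb' as idx 3
Step 4: w='c' (idx 2), next='c' -> output (2, 'c'), add 'cc' as idx 4
Step 5: w='cb' (idx 3), next='b' -> output (3, 'b'), add 'cbb' as idx 5
Step 6: w='b' (idx 1), next='c' -> output (1, 'c'), add 'bc' as idx 6


Encoded: [(0, 'b'), (0, 'c'), (2, 'b'), (2, 'c'), (3, 'b'), (1, 'c')]


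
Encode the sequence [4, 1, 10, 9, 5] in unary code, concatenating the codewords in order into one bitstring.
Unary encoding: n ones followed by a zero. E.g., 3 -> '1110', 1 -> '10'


Encode each number as n ones followed by a terminating 0:
  4 -> 11110 (5 bits)
  1 -> 10 (2 bits)
  10 -> 11111111110 (11 bits)
  9 -> 1111111110 (10 bits)
  5 -> 111110 (6 bits)
Total length = 5 + 2 + 11 + 10 + 6 = 34 bits.

Unary([4, 1, 10, 9, 5]) = 1111010111111111101111111110111110 (34 bits)


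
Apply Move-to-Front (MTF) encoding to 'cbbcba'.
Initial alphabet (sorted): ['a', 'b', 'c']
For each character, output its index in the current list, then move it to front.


MTF encoding:
'c': index 2 in ['a', 'b', 'c'] -> ['c', 'a', 'b']
'b': index 2 in ['c', 'a', 'b'] -> ['b', 'c', 'a']
'b': index 0 in ['b', 'c', 'a'] -> ['b', 'c', 'a']
'c': index 1 in ['b', 'c', 'a'] -> ['c', 'b', 'a']
'b': index 1 in ['c', 'b', 'a'] -> ['b', 'c', 'a']
'a': index 2 in ['b', 'c', 'a'] -> ['a', 'b', 'c']


Output: [2, 2, 0, 1, 1, 2]


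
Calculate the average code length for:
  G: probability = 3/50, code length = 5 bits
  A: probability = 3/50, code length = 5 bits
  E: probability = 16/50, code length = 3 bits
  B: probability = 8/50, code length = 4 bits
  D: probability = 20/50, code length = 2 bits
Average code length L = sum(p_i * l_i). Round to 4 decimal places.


Weighted contributions p_i * l_i:
  G: (3/50) * 5 = 15/50
  A: (3/50) * 5 = 15/50
  E: (16/50) * 3 = 48/50
  B: (8/50) * 4 = 32/50
  D: (20/50) * 2 = 40/50
Sum = (15 + 15 + 48 + 32 + 40)/50 = 150/50

L = 150/50 = 3.0000 bits/symbol


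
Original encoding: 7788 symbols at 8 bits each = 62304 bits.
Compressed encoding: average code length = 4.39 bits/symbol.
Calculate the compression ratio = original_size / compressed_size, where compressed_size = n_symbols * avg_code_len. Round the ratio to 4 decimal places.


original_size = n_symbols * orig_bits = 7788 * 8 = 62304 bits
compressed_size = n_symbols * avg_code_len = 7788 * 4.39 = 34189.32 bits
ratio = original_size / compressed_size = 62304 / 34189.32 = 1.8223

Compression ratio = 1.8223


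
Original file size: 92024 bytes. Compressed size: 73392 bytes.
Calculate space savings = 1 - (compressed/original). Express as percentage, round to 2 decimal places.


ratio = compressed/original = 73392/92024 = 0.797531
savings = 1 - ratio = 1 - 0.797531 = 0.202469
as a percentage: 0.202469 * 100 = 20.25%

Space savings = 1 - 73392/92024 = 20.25%


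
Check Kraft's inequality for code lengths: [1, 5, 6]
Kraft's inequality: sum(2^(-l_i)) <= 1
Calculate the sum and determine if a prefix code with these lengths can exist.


Sum = 2^(-1) + 2^(-5) + 2^(-6)
    = 0.5 + 0.03125 + 0.015625
    = 35/64 = 0.546875
Since 0.546875 <= 1, Kraft's inequality IS satisfied.
A prefix code with these lengths CAN exist.

Kraft sum = 0.546875. Satisfied.


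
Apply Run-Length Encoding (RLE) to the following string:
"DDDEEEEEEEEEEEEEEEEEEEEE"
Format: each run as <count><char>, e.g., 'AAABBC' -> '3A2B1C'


Scanning runs left to right:
  i=0: run of 'D' x 3 -> '3D'
  i=3: run of 'E' x 21 -> '21E'

RLE = 3D21E


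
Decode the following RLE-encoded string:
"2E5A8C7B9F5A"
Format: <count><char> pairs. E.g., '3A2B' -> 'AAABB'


Expanding each <count><char> pair:
  2E -> 'EE'
  5A -> 'AAAAA'
  8C -> 'CCCCCCCC'
  7B -> 'BBBBBBB'
  9F -> 'FFFFFFFFF'
  5A -> 'AAAAA'

Decoded = EEAAAAACCCCCCCCBBBBBBBFFFFFFFFFAAAAA


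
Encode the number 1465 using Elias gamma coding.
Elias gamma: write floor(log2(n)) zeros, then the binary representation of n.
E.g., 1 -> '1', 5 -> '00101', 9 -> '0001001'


num_bits = floor(log2(1465)) + 1 = 11
leading_zeros = num_bits - 1 = 10
binary(1465) = 10110111001

Elias gamma(1465) = '0000000000' + '10110111001' = 000000000010110111001 (21 bits)


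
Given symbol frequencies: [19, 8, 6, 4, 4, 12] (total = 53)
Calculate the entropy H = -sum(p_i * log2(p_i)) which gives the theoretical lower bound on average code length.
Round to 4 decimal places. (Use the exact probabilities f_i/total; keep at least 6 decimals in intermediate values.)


Per-symbol terms -p_i * log2(p_i) with p_i = f_i/53:
  p = 19/53 = 0.358491: log2(p) = -1.479993, -p*log2(p) = 0.530564
  p = 8/53 = 0.150943: log2(p) = -2.727920, -p*log2(p) = 0.411762
  p = 6/53 = 0.113208: log2(p) = -3.142958, -p*log2(p) = 0.355807
  p = 4/53 = 0.075472: log2(p) = -3.727920, -p*log2(p) = 0.281352
  p = 4/53 = 0.075472: log2(p) = -3.727920, -p*log2(p) = 0.281352
  p = 12/53 = 0.226415: log2(p) = -2.142958, -p*log2(p) = 0.485198
H = 0.530564 + 0.411762 + 0.355807 + 0.281352 + 0.281352 + 0.485198 = 2.346035

H = 2.346 bits/symbol


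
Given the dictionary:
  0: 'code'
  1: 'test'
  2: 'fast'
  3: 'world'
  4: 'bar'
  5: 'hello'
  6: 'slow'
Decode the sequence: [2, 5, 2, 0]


Look up each index in the dictionary:
  2 -> 'fast'
  5 -> 'hello'
  2 -> 'fast'
  0 -> 'code'

Decoded: "fast hello fast code"


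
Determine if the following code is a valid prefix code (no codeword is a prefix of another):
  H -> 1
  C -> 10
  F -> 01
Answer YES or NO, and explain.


Checking each pair (does one codeword prefix another?):
  H='1' vs C='10': prefix -- VIOLATION

NO -- this is NOT a valid prefix code. H (1) is a prefix of C (10).


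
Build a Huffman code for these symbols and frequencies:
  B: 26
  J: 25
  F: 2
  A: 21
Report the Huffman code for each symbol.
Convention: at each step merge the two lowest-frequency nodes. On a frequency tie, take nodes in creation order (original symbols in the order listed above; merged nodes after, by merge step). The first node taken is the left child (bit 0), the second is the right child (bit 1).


Huffman tree construction:
Step 1: Merge F(2) + A(21) = 23
Step 2: Merge (F+A)(23) + J(25) = 48
Step 3: Merge B(26) + ((F+A)+J)(48) = 74
Read each symbol's code off the tree from the root (left child = 0, right child = 1).

Codes:
  B: 0 (length 1)
  J: 11 (length 2)
  F: 100 (length 3)
  A: 101 (length 3)
Average code length: 145/74 = 1.9595 bits/symbol


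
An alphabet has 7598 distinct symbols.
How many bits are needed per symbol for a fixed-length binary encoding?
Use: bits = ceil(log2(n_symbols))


log2(7598) = 12.8914
Bracket: 2^12 = 4096 < 7598 <= 2^13 = 8192
So ceil(log2(7598)) = 13

bits = ceil(log2(7598)) = ceil(12.8914) = 13 bits


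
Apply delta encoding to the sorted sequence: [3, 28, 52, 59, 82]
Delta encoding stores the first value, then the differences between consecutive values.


First value: 3
Deltas:
  28 - 3 = 25
  52 - 28 = 24
  59 - 52 = 7
  82 - 59 = 23


Delta encoded: [3, 25, 24, 7, 23]
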